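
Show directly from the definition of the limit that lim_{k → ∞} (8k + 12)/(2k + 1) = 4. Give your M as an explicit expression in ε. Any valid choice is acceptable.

M = 4/ε

Suppose ε > 0. For k ≥ 1, |(8k + 12)/(2k + 1) − 4| = |16|/(2(2k + 1)) = 16/(2(2k + 1)).
Since 2k + 1 ≥ 2k for k ≥ 1, this is ≤ 16/(2·2k) = 4/k.
So |(8k + 12)/(2k + 1) − 4| < ε whenever k > 4/ε.
Take M = 4/ε. If k > M then |(8k + 12)/(2k + 1) − 4| ≤ 4/k < ε.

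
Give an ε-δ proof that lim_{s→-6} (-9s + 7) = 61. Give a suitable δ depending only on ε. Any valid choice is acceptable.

Suppose ε > 0. We need δ > 0 so that 0 < |s + 6| < δ implies |(-9s + 7) − 61| < ε.
Since (-9s + 7) − 61 = -9(s + 6), we have |(-9s + 7) − 61| = 9|s + 6|.
Thus it suffices that |s + 6| < ε/9.
Take δ = ε/9. If 0 < |s + 6| < δ then |(-9s + 7) − 61| = 9|s + 6| < 9·(ε/9) = ε.

δ = ε/9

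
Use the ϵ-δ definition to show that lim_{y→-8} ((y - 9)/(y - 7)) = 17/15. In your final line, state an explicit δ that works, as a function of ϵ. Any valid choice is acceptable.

Let ϵ > 0 be given. We want δ > 0 with 0 < |y + 8| < δ ⇒ |(y - 9)/(y - 7) − (17/15)| < ϵ.
Combining over a common denominator, (y - 9)/(y - 7) − (17/15) = [(y - 9)·(-15) − (-17)·(y - 7)] / [(-15)·(y - 7)] = 2(y + 8) / ((-15)(y - 7)).
So |(y - 9)/(y - 7) − (17/15)| = 2|y + 8| / (15·|y − 7|).
Restrict δ ≤ 15/2. Then |y + 8| < 15/2 gives |y − 7| = |(y + 8) + (-15)| ≥ 15 − 15/2 = 15/2.
Hence |(y - 9)/(y - 7) − (17/15)| < 2|y + 8|/(15·(15/2)) = (4/225)|y + 8|, which is < ϵ once |y + 8| < (225/4)ϵ.
Take δ = min(15/2, (225/4)ϵ). Then 0 < |y + 8| < δ forces both bounds, so |(y - 9)/(y - 7) − (17/15)| < ϵ.

δ = min(15/2, (225/4)ϵ)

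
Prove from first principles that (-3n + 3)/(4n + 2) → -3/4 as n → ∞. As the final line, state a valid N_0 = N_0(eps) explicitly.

N_0 = (9/8)/eps

Suppose eps > 0. For n ≥ 1, |(-3n + 3)/(4n + 2) + 3/4| = |18|/(4(4n + 2)) = 18/(4(4n + 2)).
Since 4n + 2 ≥ 4n for n ≥ 1, this is ≤ 18/(4·4n) = (9/8)/n.
So |(-3n + 3)/(4n + 2) + 3/4| < eps whenever n > (9/8)/eps.
Take N_0 = (9/8)/eps. If n > N_0 then |(-3n + 3)/(4n + 2) + 3/4| ≤ (9/8)/n < eps.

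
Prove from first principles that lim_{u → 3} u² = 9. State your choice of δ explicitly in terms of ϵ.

Suppose ϵ > 0. We seek δ > 0 with 0 < |u − 3| < δ ⇒ |u² − 9| < ϵ.
Factor: u² − 9 = (u − 3)(u + 3), so |u² − 9| = |u − 3|·|u + 3|.
Impose δ ≤ 1 so that |u| < 4; then |u + 3| ≤ 7.
Hence |u² − 9| ≤ 7|u − 3|, which is < ϵ once |u − 3| < ϵ/7.
Take δ = min(1, ϵ/7). If 0 < |u − 3| < δ then both bounds hold and |u² − 9| ≤ 7|u − 3| < 7·(ϵ/7) = ϵ.

δ = min(1, ϵ/7)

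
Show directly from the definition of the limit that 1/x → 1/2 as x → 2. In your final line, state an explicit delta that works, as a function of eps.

Let eps > 0 be given. We seek delta > 0 such that 0 < |x − 2| < delta implies |1/x − (1/2)| < eps.
|1/x − (1/2)| = |2 − x|/(2·|x|) = |x − 2|/(2|x|).
Restrict delta ≤ 1. Then |x − 2| < 1 gives |x| > 1, so 2|x| > 2.
Then |1/x − (1/2)| < |x − 2|/2, which is < eps when |x − 2| < 2eps.
Take delta = min(1, 2eps). Then 0 < |x − 2| < delta gives both |x − 2| < 1 and |x − 2| < 2eps, so |1/x − (1/2)| < eps.

delta = min(1, 2eps)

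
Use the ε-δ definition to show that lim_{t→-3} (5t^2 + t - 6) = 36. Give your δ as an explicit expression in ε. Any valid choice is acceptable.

δ = min(1, ε/34)

Fix ε > 0. We want δ > 0 such that 0 < |t + 3| < δ implies |(5t^2 + t - 6) − 36| < ε.
(5t^2 + t - 6) − 36 = 5t^2 + t - 42 = (t + 3)(5t - 14).
So |(5t^2 + t - 6) − 36| = |t + 3|·|5t - 14|.
Require δ ≤ 1. Then |t + 3| < 1 gives |t| < 4, and by the triangle inequality |5t - 14| ≤ 5·4 + 14 = 34.
Hence |(5t^2 + t - 6) − 36| ≤ 34|t + 3| < ε provided |t + 3| < ε/34.
Take δ = min(1, ε/34). Then 0 < |t + 3| < δ gives both |t + 3| < 1 and |t + 3| < ε/34, so |(5t^2 + t - 6) − 36| < ε.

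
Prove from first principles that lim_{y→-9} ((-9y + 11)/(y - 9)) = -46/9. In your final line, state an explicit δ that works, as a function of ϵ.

Fix ϵ > 0. We want δ > 0 with 0 < |y + 9| < δ ⇒ |(-9y + 11)/(y - 9) + 46/9| < ϵ.
Combining over a common denominator, (-9y + 11)/(y - 9) + 46/9 = [(-9y + 11)·(-18) − 92·(y - 9)] / [(-18)·(y - 9)] = 70(y + 9) / ((-18)(y - 9)).
So |(-9y + 11)/(y - 9) + 46/9| = 70|y + 9| / (18·|y − 9|).
Require δ ≤ 9, so |y − 9| ≥ |-18| − |y + 9| > 18 − 9 = 9.
Hence |(-9y + 11)/(y - 9) + 46/9| < 70|y + 9|/(18·9) = (35/81)|y + 9|, which is < ϵ once |y + 9| < (81/35)ϵ.
Take δ = min(9, (81/35)ϵ). Then 0 < |y + 9| < δ forces both bounds, so |(-9y + 11)/(y - 9) + 46/9| < ϵ.

δ = min(9, (81/35)ϵ)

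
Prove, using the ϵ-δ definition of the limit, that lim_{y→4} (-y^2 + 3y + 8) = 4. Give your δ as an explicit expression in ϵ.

Suppose ϵ > 0. We want δ > 0 such that 0 < |y − 4| < δ implies |(-y^2 + 3y + 8) − 4| < ϵ.
(-y^2 + 3y + 8) − 4 = -y^2 + 3y + 4 = (y − 4)(-y - 1).
So |(-y^2 + 3y + 8) − 4| = |y − 4|·|-y - 1|.
Require δ ≤ 1. Then |y − 4| < 1 gives |y| < 5, and by the triangle inequality |-y - 1| ≤ 5 + 1 = 6.
Hence |(-y^2 + 3y + 8) − 4| ≤ 6|y − 4| < ϵ provided |y − 4| < ϵ/6.
Choosing δ = min(1, ϵ/6) ensures both conditions, hence |(-y^2 + 3y + 8) − 4| < ϵ.

δ = min(1, ϵ/6)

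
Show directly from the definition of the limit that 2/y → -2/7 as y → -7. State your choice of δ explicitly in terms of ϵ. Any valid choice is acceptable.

Suppose ϵ > 0. We seek δ > 0 such that 0 < |y + 7| < δ implies |2/y + 2/7| < ϵ.
|2/y + 2/7| = 2·|-7 − y|/(7·|y|) = 2|y + 7|/(7|y|).
Restrict δ ≤ 7/2. Then |y + 7| < 7/2 gives |y| > 7/2, so 7|y| > 49/2.
Then |2/y + 2/7| < 2|y + 7|/(49/2), which is < ϵ when |y + 7| < (49/4)ϵ.
Take δ = min(7/2, (49/4)ϵ). Then 0 < |y + 7| < δ gives both |y + 7| < 7/2 and |y + 7| < (49/4)ϵ, so |2/y + 2/7| < ϵ.

δ = min(7/2, (49/4)ϵ)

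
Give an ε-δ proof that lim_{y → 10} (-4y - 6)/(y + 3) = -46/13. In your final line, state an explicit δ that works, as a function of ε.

δ = min(13/2, (169/12)ε)

Suppose ε > 0. We want δ > 0 with 0 < |y − 10| < δ ⇒ |(-4y - 6)/(y + 3) + 46/13| < ε.
Combining over a common denominator, (-4y - 6)/(y + 3) + 46/13 = [(-4y - 6)·13 − (-46)·(y + 3)] / [13·(y + 3)] = -6(y − 10) / (13(y + 3)).
So |(-4y - 6)/(y + 3) + 46/13| = 6|y − 10| / (13·|y + 3|).
Require δ ≤ 13/2, so |y + 3| ≥ |13| − |y − 10| > 13 − 13/2 = 13/2.
Hence |(-4y - 6)/(y + 3) + 46/13| < 6|y − 10|/(13·(13/2)) = (12/169)|y − 10|, which is < ε once |y − 10| < (169/12)ε.
Take δ = min(13/2, (169/12)ε). Then 0 < |y − 10| < δ forces both bounds, so |(-4y - 6)/(y + 3) + 46/13| < ε.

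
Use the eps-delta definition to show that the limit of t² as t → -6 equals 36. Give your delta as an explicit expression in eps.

delta = min(1, eps/13)

Let eps > 0. We seek delta > 0 with 0 < |t + 6| < delta ⇒ |t² − 36| < eps.
Factor: t² − 36 = (t + 6)(t - 6), so |t² − 36| = |t + 6|·|t - 6|.
Impose delta ≤ 1 so that |t| < 7; then |t - 6| ≤ 13.
Hence |t² − 36| ≤ 13|t + 6|, which is < eps once |t + 6| < eps/13.
Take delta = min(1, eps/13). If 0 < |t + 6| < delta then both bounds hold and |t² − 36| ≤ 13|t + 6| < 13·(eps/13) = eps.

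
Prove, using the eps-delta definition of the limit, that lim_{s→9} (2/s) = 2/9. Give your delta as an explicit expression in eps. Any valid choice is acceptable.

Fix eps > 0. We seek delta > 0 such that 0 < |s − 9| < delta implies |2/s − (2/9)| < eps.
|2/s − (2/9)| = 2·|9 − s|/(9·|s|) = 2|s − 9|/(9|s|).
Restrict delta ≤ 9/2. Then |s − 9| < 9/2 gives |s| > 9/2, so 9|s| > 81/2.
Then |2/s − (2/9)| < 2|s − 9|/(81/2), which is < eps when |s − 9| < (81/4)eps.
Take delta = min(9/2, (81/4)eps). Then 0 < |s − 9| < delta gives both |s − 9| < 9/2 and |s − 9| < (81/4)eps, so |2/s − (2/9)| < eps.

delta = min(9/2, (81/4)eps)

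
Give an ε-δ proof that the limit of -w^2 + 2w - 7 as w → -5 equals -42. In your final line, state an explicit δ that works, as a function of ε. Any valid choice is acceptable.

δ = min(2, ε/14)

Fix ε > 0. We want δ > 0 such that 0 < |w + 5| < δ implies |(-w^2 + 2w - 7) + 42| < ε.
(-w^2 + 2w - 7) + 42 = -w^2 + 2w + 35 = (w + 5)(-w + 7).
So |(-w^2 + 2w - 7) + 42| = |w + 5|·|-w + 7|.
Assume first that |w + 5| < 2, so |w| < 7. Then |-w + 7| ≤ 7 + 7 = 14.
Hence |(-w^2 + 2w - 7) + 42| ≤ 14|w + 5| < ε provided |w + 5| < ε/14.
Choosing δ = min(2, ε/14) ensures both conditions, hence |(-w^2 + 2w - 7) + 42| < ε.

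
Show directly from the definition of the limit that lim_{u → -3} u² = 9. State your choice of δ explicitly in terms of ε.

δ = min(1, ε/7)

Let ε > 0. We seek δ > 0 with 0 < |u + 3| < δ ⇒ |u² − 9| < ε.
Factor: u² − 9 = (u + 3)(u - 3), so |u² − 9| = |u + 3|·|u - 3|.
Restrict δ ≤ 1. Then |u + 3| < 1 gives |u| < 4, so by the triangle inequality |u - 3| ≤ 4 + 3 = 7.
Hence |u² − 9| ≤ 7|u + 3|, which is < ε once |u + 3| < ε/7.
Take δ = min(1, ε/7). If 0 < |u + 3| < δ then both bounds hold and |u² − 9| ≤ 7|u + 3| < 7·(ε/7) = ε.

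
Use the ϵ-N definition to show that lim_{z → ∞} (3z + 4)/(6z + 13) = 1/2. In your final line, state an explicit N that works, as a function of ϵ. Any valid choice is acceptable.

N = (5/12)/ϵ

Let ϵ > 0. We seek N > 0 such that z > N implies |(3z + 4)/(6z + 13) − (1/2)| < ϵ.
(3z + 4)/(6z + 13) − (1/2) = (6(3z + 4) − 3(6z + 13)) / (6(6z + 13)) = -15/(6(6z + 13)).
For z > 0 we have 6z + 13 > 6z, so |(3z + 4)/(6z + 13) − (1/2)| = 15/(6(6z + 13)) < 15/(6·6z) = (5/12)/z.
Thus |(3z + 4)/(6z + 13) − (1/2)| < ϵ whenever z > (5/12)/ϵ.
Take N = (5/12)/ϵ. If z > N then |(3z + 4)/(6z + 13) − (1/2)| < (5/12)/z < ϵ.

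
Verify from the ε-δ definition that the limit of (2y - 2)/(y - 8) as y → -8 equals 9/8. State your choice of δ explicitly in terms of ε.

δ = min(8, (64/7)ε)

Suppose ε > 0. We want δ > 0 with 0 < |y + 8| < δ ⇒ |(2y - 2)/(y - 8) − (9/8)| < ε.
Combining over a common denominator, (2y - 2)/(y - 8) − (9/8) = [(2y - 2)·(-16) − (-18)·(y - 8)] / [(-16)·(y - 8)] = -14(y + 8) / ((-16)(y - 8)).
So |(2y - 2)/(y - 8) − (9/8)| = 14|y + 8| / (16·|y − 8|).
Require δ ≤ 8, so |y − 8| ≥ |-16| − |y + 8| > 16 − 8 = 8.
Hence |(2y - 2)/(y - 8) − (9/8)| < 14|y + 8|/(16·8) = (7/64)|y + 8|, which is < ε once |y + 8| < (64/7)ε.
Take δ = min(8, (64/7)ε). Then 0 < |y + 8| < δ forces both bounds, so |(2y - 2)/(y - 8) − (9/8)| < ε.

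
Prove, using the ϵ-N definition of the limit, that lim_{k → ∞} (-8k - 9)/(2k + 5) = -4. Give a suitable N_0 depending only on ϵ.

Let ϵ > 0. For k ≥ 1, |(-8k - 9)/(2k + 5) + 4| = |22|/(2(2k + 5)) = 22/(2(2k + 5)).
Since 2k + 5 ≥ 2k for k ≥ 1, this is ≤ 22/(2·2k) = (11/2)/k.
So |(-8k - 9)/(2k + 5) + 4| < ϵ whenever k > (11/2)/ϵ.
Take N_0 = (11/2)/ϵ. If k > N_0 then |(-8k - 9)/(2k + 5) + 4| ≤ (11/2)/k < ϵ.

N_0 = (11/2)/ϵ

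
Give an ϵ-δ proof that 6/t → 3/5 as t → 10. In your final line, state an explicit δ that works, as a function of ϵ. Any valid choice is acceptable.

Let ϵ > 0. We seek δ > 0 such that 0 < |t − 10| < δ implies |6/t − (3/5)| < ϵ.
|6/t − (3/5)| = 6·|10 − t|/(10·|t|) = 6|t − 10|/(10|t|).
Restrict δ ≤ 5. Then |t − 10| < 5 gives |t| > 5, so 10|t| > 50.
Then |6/t − (3/5)| < 6|t − 10|/50, which is < ϵ when |t − 10| < (25/3)ϵ.
Take δ = min(5, (25/3)ϵ). Then 0 < |t − 10| < δ gives both |t − 10| < 5 and |t − 10| < (25/3)ϵ, so |6/t − (3/5)| < ϵ.

δ = min(5, (25/3)ϵ)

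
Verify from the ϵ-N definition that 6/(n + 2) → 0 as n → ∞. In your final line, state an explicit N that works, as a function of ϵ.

Suppose ϵ > 0. For n ≥ 1, |6/(n + 2) − 0| = 6/(n + 2) ≤ 6/n.
We need 6/n < ϵ, i.e. n > 6/ϵ.
Take N = 6/ϵ. If n > N then |6/(n + 2)| ≤ 6/n < ϵ.

N = 6/ϵ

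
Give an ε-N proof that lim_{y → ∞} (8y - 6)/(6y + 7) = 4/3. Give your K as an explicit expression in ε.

Let ε > 0. We seek K > 0 such that y > K implies |(8y - 6)/(6y + 7) − (4/3)| < ε.
(8y - 6)/(6y + 7) − (4/3) = (6(8y - 6) − 8(6y + 7)) / (6(6y + 7)) = -92/(6(6y + 7)).
For y > 0 we have 6y + 7 > 6y, so |(8y - 6)/(6y + 7) − (4/3)| = 92/(6(6y + 7)) < 92/(6·6y) = (23/9)/y.
Thus |(8y - 6)/(6y + 7) − (4/3)| < ε whenever y > (23/9)/ε.
Take K = (23/9)/ε. If y > K then |(8y - 6)/(6y + 7) − (4/3)| < (23/9)/y < ε.

K = (23/9)/ε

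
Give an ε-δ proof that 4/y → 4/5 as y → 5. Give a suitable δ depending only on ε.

Let ε > 0. We seek δ > 0 such that 0 < |y − 5| < δ implies |4/y − (4/5)| < ε.
|4/y − (4/5)| = 4·|5 − y|/(5·|y|) = 4|y − 5|/(5|y|).
Restrict δ ≤ 5/2. Then |y − 5| < 5/2 gives |y| > 5/2, so 5|y| > 25/2.
Then |4/y − (4/5)| < 4|y − 5|/(25/2), which is < ε when |y − 5| < (25/8)ε.
Take δ = min(5/2, (25/8)ε). Then 0 < |y − 5| < δ gives both |y − 5| < 5/2 and |y − 5| < (25/8)ε, so |4/y − (4/5)| < ε.

δ = min(5/2, (25/8)ε)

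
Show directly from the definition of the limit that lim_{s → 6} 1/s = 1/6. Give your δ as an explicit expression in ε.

Let ε > 0. We seek δ > 0 such that 0 < |s − 6| < δ implies |1/s − (1/6)| < ε.
|1/s − (1/6)| = |6 − s|/(6·|s|) = |s − 6|/(6|s|).
Require δ ≤ 3 so that |s| > 6 − 3 = 3, hence 6|s| > 18.
Then |1/s − (1/6)| < |s − 6|/18, which is < ε when |s − 6| < 18ε.
Take δ = min(3, 18ε). Then 0 < |s − 6| < δ gives both |s − 6| < 3 and |s − 6| < 18ε, so |1/s − (1/6)| < ε.

δ = min(3, 18ε)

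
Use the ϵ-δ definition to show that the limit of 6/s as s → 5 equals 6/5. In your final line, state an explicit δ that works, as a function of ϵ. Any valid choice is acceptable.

Suppose ϵ > 0. We seek δ > 0 such that 0 < |s − 5| < δ implies |6/s − (6/5)| < ϵ.
|6/s − (6/5)| = 6·|5 − s|/(5·|s|) = 6|s − 5|/(5|s|).
Require δ ≤ 5/2 so that |s| > 5 − 5/2 = 5/2, hence 5|s| > 25/2.
Then |6/s − (6/5)| < 6|s − 5|/(25/2), which is < ϵ when |s − 5| < (25/12)ϵ.
Take δ = min(5/2, (25/12)ϵ). Then 0 < |s − 5| < δ gives both |s − 5| < 5/2 and |s − 5| < (25/12)ϵ, so |6/s − (6/5)| < ϵ.

δ = min(5/2, (25/12)ϵ)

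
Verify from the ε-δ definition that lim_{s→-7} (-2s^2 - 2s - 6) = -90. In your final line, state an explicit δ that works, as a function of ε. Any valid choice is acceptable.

δ = min(2, ε/30)

Suppose ε > 0. We want δ > 0 such that 0 < |s + 7| < δ implies |(-2s^2 - 2s - 6) + 90| < ε.
(-2s^2 - 2s - 6) + 90 = -2s^2 - 2s + 84 = (s + 7)(-2s + 12).
So |(-2s^2 - 2s - 6) + 90| = |s + 7|·|-2s + 12|.
Require δ ≤ 2. Then |s + 7| < 2 gives |s| < 9, and by the triangle inequality |-2s + 12| ≤ 2·9 + 12 = 30.
Hence |(-2s^2 - 2s - 6) + 90| ≤ 30|s + 7| < ε provided |s + 7| < ε/30.
Take δ = min(2, ε/30). Then 0 < |s + 7| < δ gives both |s + 7| < 2 and |s + 7| < ε/30, so |(-2s^2 - 2s - 6) + 90| < ε.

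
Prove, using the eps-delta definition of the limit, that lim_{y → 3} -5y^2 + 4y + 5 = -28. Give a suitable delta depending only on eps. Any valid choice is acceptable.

delta = min(2, eps/36)

Suppose eps > 0. We want delta > 0 such that 0 < |y − 3| < delta implies |(-5y^2 + 4y + 5) + 28| < eps.
(-5y^2 + 4y + 5) + 28 = -5y^2 + 4y + 33 = (y − 3)(-5y - 11).
So |(-5y^2 + 4y + 5) + 28| = |y − 3|·|-5y - 11|.
Require delta ≤ 2. Then |y − 3| < 2 gives |y| < 5, and by the triangle inequality |-5y - 11| ≤ 5·5 + 11 = 36.
Hence |(-5y^2 + 4y + 5) + 28| ≤ 36|y − 3| < eps provided |y − 3| < eps/36.
Choosing delta = min(2, eps/36) ensures both conditions, hence |(-5y^2 + 4y + 5) + 28| < eps.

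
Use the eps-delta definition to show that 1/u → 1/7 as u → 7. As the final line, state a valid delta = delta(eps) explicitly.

Fix eps > 0. We seek delta > 0 such that 0 < |u − 7| < delta implies |1/u − (1/7)| < eps.
|1/u − (1/7)| = |7 − u|/(7·|u|) = |u − 7|/(7|u|).
Restrict delta ≤ 7/2. Then |u − 7| < 7/2 gives |u| > 7/2, so 7|u| > 49/2.
Then |1/u − (1/7)| < |u − 7|/(49/2), which is < eps when |u − 7| < (49/2)eps.
Take delta = min(7/2, (49/2)eps). Then 0 < |u − 7| < delta gives both |u − 7| < 7/2 and |u − 7| < (49/2)eps, so |1/u − (1/7)| < eps.

delta = min(7/2, (49/2)eps)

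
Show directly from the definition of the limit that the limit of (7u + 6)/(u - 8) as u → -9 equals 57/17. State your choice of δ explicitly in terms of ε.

Fix ε > 0. We want δ > 0 with 0 < |u + 9| < δ ⇒ |(7u + 6)/(u - 8) − (57/17)| < ε.
Combining over a common denominator, (7u + 6)/(u - 8) − (57/17) = [(7u + 6)·(-17) − (-57)·(u - 8)] / [(-17)·(u - 8)] = -62(u + 9) / ((-17)(u - 8)).
So |(7u + 6)/(u - 8) − (57/17)| = 62|u + 9| / (17·|u − 8|).
Require δ ≤ 17/2, so |u − 8| ≥ |-17| − |u + 9| > 17 − 17/2 = 17/2.
Hence |(7u + 6)/(u - 8) − (57/17)| < 62|u + 9|/(17·(17/2)) = (124/289)|u + 9|, which is < ε once |u + 9| < (289/124)ε.
Take δ = min(17/2, (289/124)ε). Then 0 < |u + 9| < δ forces both bounds, so |(7u + 6)/(u - 8) − (57/17)| < ε.

δ = min(17/2, (289/124)ε)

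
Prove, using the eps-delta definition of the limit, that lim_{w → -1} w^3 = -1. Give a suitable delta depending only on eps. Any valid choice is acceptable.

Suppose eps > 0. We seek delta > 0 with 0 < |w + 1| < delta ⇒ |w^3 + 1| < eps.
Factor: w^3 + 1 = (w + 1)(w^2 - w + 1), so |w^3 + 1| = |w + 1|·|w^2 - w + 1|.
Restrict delta ≤ 2. Then |w + 1| < 2 gives |w| < 3, so by the triangle inequality |w^2 - w + 1| ≤ 3^2 + 3 + 1 = 13.
Hence |w^3 + 1| ≤ 13|w + 1|, which is < eps once |w + 1| < eps/13.
Take delta = min(2, eps/13). If 0 < |w + 1| < delta then both bounds hold and |w^3 + 1| ≤ 13|w + 1| < 13·(eps/13) = eps.

delta = min(2, eps/13)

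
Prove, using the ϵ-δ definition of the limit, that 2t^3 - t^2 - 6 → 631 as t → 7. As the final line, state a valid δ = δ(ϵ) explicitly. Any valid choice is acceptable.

Let ϵ > 0 be given. We want δ > 0 such that 0 < |t − 7| < δ implies |(2t^3 - t^2 - 6) − 631| < ϵ.
(2t^3 - t^2 - 6) − 631 = 2t^3 - t^2 - 637 = (t − 7)(2t^2 + 13t + 91).
So |(2t^3 - t^2 - 6) − 631| = |t − 7|·|2t^2 + 13t + 91|.
Require δ ≤ 2. Then |t − 7| < 2 gives |t| < 9, and by the triangle inequality |2t^2 + 13t + 91| ≤ 2·9^2 + 13·9 + 91 = 370.
Hence |(2t^3 - t^2 - 6) − 631| ≤ 370|t − 7| < ϵ provided |t − 7| < ϵ/370.
Choosing δ = min(2, ϵ/370) ensures both conditions, hence |(2t^3 - t^2 - 6) − 631| < ϵ.

δ = min(2, ϵ/370)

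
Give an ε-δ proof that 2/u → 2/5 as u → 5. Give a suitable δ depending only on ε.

Suppose ε > 0. We seek δ > 0 such that 0 < |u − 5| < δ implies |2/u − (2/5)| < ε.
|2/u − (2/5)| = 2·|5 − u|/(5·|u|) = 2|u − 5|/(5|u|).
Restrict δ ≤ 5/2. Then |u − 5| < 5/2 gives |u| > 5/2, so 5|u| > 25/2.
Then |2/u − (2/5)| < 2|u − 5|/(25/2), which is < ε when |u − 5| < (25/4)ε.
Take δ = min(5/2, (25/4)ε). Then 0 < |u − 5| < δ gives both |u − 5| < 5/2 and |u − 5| < (25/4)ε, so |2/u − (2/5)| < ε.

δ = min(5/2, (25/4)ε)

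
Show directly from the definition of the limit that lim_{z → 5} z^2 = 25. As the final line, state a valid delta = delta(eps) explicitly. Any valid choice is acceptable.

delta = min(2, eps/12)

Let eps > 0. We seek delta > 0 with 0 < |z − 5| < delta ⇒ |z^2 − 25| < eps.
Factor: z^2 − 25 = (z − 5)(z + 5), so |z^2 − 25| = |z − 5|·|z + 5|.
Restrict delta ≤ 2. Then |z − 5| < 2 gives |z| < 7, so by the triangle inequality |z + 5| ≤ 7 + 5 = 12.
Hence |z^2 − 25| ≤ 12|z − 5|, which is < eps once |z − 5| < eps/12.
Take delta = min(2, eps/12). If 0 < |z − 5| < delta then both bounds hold and |z^2 − 25| ≤ 12|z − 5| < 12·(eps/12) = eps.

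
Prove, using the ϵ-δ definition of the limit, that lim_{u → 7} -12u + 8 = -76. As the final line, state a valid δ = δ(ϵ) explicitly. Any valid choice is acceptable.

Let ϵ > 0 be given. We need δ > 0 so that 0 < |u − 7| < δ implies |(-12u + 8) + 76| < ϵ.
Since (-12u + 8) + 76 = -12(u − 7), we have |(-12u + 8) + 76| = 12|u − 7|.
Thus it suffices that |u − 7| < ϵ/12.
Choosing δ = ϵ/12 gives |(-12u + 8) + 76| = 12|u − 7| < ϵ whenever |u − 7| < δ.

δ = ϵ/12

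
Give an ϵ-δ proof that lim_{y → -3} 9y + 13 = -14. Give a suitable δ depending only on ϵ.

Let ϵ > 0. We need δ > 0 so that 0 < |y + 3| < δ implies |(9y + 13) + 14| < ϵ.
Since (9y + 13) + 14 = 9(y + 3), we have |(9y + 13) + 14| = 9|y + 3|.
Thus it suffices that |y + 3| < ϵ/9.
Take δ = ϵ/9. If 0 < |y + 3| < δ then |(9y + 13) + 14| = 9|y + 3| < 9·(ϵ/9) = ϵ.

δ = ϵ/9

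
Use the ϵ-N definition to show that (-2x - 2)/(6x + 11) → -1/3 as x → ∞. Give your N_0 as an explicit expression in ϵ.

Fix ϵ > 0. We seek N_0 > 0 such that x > N_0 implies |(-2x - 2)/(6x + 11) + 1/3| < ϵ.
(-2x - 2)/(6x + 11) + 1/3 = (6(-2x - 2) − (-2)(6x + 11)) / (6(6x + 11)) = 10/(6(6x + 11)).
For x > 0 we have 6x + 11 > 6x, so |(-2x - 2)/(6x + 11) + 1/3| = 10/(6(6x + 11)) < 10/(6·6x) = (5/18)/x.
Thus |(-2x - 2)/(6x + 11) + 1/3| < ϵ whenever x > (5/18)/ϵ.
Take N_0 = (5/18)/ϵ. If x > N_0 then |(-2x - 2)/(6x + 11) + 1/3| < (5/18)/x < ϵ.

N_0 = (5/18)/ϵ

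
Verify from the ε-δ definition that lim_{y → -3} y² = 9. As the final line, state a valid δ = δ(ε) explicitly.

Let ε > 0. We seek δ > 0 with 0 < |y + 3| < δ ⇒ |y² − 9| < ε.
Factor: y² − 9 = (y + 3)(y - 3), so |y² − 9| = |y + 3|·|y - 3|.
Restrict δ ≤ 1. Then |y + 3| < 1 gives |y| < 4, so by the triangle inequality |y - 3| ≤ 4 + 3 = 7.
Hence |y² − 9| ≤ 7|y + 3|, which is < ε once |y + 3| < ε/7.
Take δ = min(1, ε/7). If 0 < |y + 3| < δ then both bounds hold and |y² − 9| ≤ 7|y + 3| < 7·(ε/7) = ε.

δ = min(1, ε/7)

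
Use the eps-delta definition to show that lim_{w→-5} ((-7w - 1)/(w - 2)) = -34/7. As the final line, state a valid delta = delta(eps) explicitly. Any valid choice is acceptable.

Suppose eps > 0. We want delta > 0 with 0 < |w + 5| < delta ⇒ |(-7w - 1)/(w - 2) + 34/7| < eps.
Combining over a common denominator, (-7w - 1)/(w - 2) + 34/7 = [(-7w - 1)·(-7) − 34·(w - 2)] / [(-7)·(w - 2)] = 15(w + 5) / ((-7)(w - 2)).
So |(-7w - 1)/(w - 2) + 34/7| = 15|w + 5| / (7·|w − 2|).
Restrict delta ≤ 7/2. Then |w + 5| < 7/2 gives |w − 2| = |(w + 5) + (-7)| ≥ 7 − 7/2 = 7/2.
Hence |(-7w - 1)/(w - 2) + 34/7| < 15|w + 5|/(7·(7/2)) = (30/49)|w + 5|, which is < eps once |w + 5| < (49/30)eps.
Take delta = min(7/2, (49/30)eps). Then 0 < |w + 5| < delta forces both bounds, so |(-7w - 1)/(w - 2) + 34/7| < eps.

delta = min(7/2, (49/30)eps)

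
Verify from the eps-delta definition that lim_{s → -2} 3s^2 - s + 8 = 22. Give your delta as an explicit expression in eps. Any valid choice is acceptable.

delta = min(1, eps/16)

Suppose eps > 0. We want delta > 0 such that 0 < |s + 2| < delta implies |(3s^2 - s + 8) − 22| < eps.
(3s^2 - s + 8) − 22 = 3s^2 - s - 14 = (s + 2)(3s - 7).
So |(3s^2 - s + 8) − 22| = |s + 2|·|3s - 7|.
Assume first that |s + 2| < 1, so |s| < 3. Then |3s - 7| ≤ 3·3 + 7 = 16.
Hence |(3s^2 - s + 8) − 22| ≤ 16|s + 2| < eps provided |s + 2| < eps/16.
Choosing delta = min(1, eps/16) ensures both conditions, hence |(3s^2 - s + 8) − 22| < eps.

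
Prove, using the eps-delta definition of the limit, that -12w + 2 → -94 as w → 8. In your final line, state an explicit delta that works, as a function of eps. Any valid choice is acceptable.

Suppose eps > 0. We need delta > 0 so that 0 < |w − 8| < delta implies |(-12w + 2) + 94| < eps.
|(-12w + 2) + 94| = |-12w + 96| = 12|w − 8|.
So 12|w − 8| < eps exactly when |w − 8| < eps/12.
Take delta = eps/12. If 0 < |w − 8| < delta then |(-12w + 2) + 94| = 12|w − 8| < 12·(eps/12) = eps.

delta = eps/12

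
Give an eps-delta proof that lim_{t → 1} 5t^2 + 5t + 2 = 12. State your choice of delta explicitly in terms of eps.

Suppose eps > 0. We want delta > 0 such that 0 < |t − 1| < delta implies |(5t^2 + 5t + 2) − 12| < eps.
(5t^2 + 5t + 2) − 12 = 5t^2 + 5t - 10 = (t − 1)(5t + 10).
So |(5t^2 + 5t + 2) − 12| = |t − 1|·|5t + 10|.
Assume first that |t − 1| < 2, so |t| < 3. Then |5t + 10| ≤ 5·3 + 10 = 25.
Hence |(5t^2 + 5t + 2) − 12| ≤ 25|t − 1| < eps provided |t − 1| < eps/25.
Choosing delta = min(2, eps/25) ensures both conditions, hence |(5t^2 + 5t + 2) − 12| < eps.

delta = min(2, eps/25)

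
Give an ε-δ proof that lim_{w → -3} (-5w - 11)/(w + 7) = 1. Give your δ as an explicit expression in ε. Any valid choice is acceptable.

Suppose ε > 0. We want δ > 0 with 0 < |w + 3| < δ ⇒ |(-5w - 11)/(w + 7) − 1| < ε.
Combining over a common denominator, (-5w - 11)/(w + 7) − 1 = [(-5w - 11)·4 − 4·(w + 7)] / [4·(w + 7)] = -24(w + 3) / (4(w + 7)).
So |(-5w - 11)/(w + 7) − 1| = 24|w + 3| / (4·|w + 7|).
Require δ ≤ 2, so |w + 7| ≥ |4| − |w + 3| > 4 − 2 = 2.
Hence |(-5w - 11)/(w + 7) − 1| < 24|w + 3|/(4·2) = 3|w + 3|, which is < ε once |w + 3| < (1/3)ε.
Take δ = min(2, (1/3)ε). Then 0 < |w + 3| < δ forces both bounds, so |(-5w - 11)/(w + 7) − 1| < ε.

δ = min(2, (1/3)ε)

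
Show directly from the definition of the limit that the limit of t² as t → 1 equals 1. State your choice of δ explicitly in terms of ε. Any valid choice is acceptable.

δ = min(2, ε/4)

Suppose ε > 0. We seek δ > 0 with 0 < |t − 1| < δ ⇒ |t² − 1| < ε.
Factor: t² − 1 = (t − 1)(t + 1), so |t² − 1| = |t − 1|·|t + 1|.
Impose δ ≤ 2 so that |t| < 3; then |t + 1| ≤ 4.
Hence |t² − 1| ≤ 4|t − 1|, which is < ε once |t − 1| < ε/4.
Take δ = min(2, ε/4). If 0 < |t − 1| < δ then both bounds hold and |t² − 1| ≤ 4|t − 1| < 4·(ε/4) = ε.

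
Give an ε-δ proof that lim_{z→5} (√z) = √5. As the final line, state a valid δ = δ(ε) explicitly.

δ = min(5, √5·ε)

Fix ε > 0. We want δ > 0 such that 0 < |z − 5| < δ implies |√z − √5| < ε.
Rationalise: √z − √5 = (z − 5)/(√z + √5), so |√z − √5| = |z − 5|/(√z + √5).
Restrict δ ≤ 5 so that |z − 5| < 5 forces z > 0, and then √z + √5 > √5.
Hence |√z − √5| < |z − 5|/√5, which is < ε once |z − 5| < √5·ε.
Take δ = min(5, √5·ε). If 0 < |z − 5| < δ then z > 0 and |√z − √5| < |z − 5|/√5 < ε.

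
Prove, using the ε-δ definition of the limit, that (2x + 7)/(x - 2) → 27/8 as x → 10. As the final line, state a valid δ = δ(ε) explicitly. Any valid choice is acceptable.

δ = min(4, (32/11)ε)

Fix ε > 0. We want δ > 0 with 0 < |x − 10| < δ ⇒ |(2x + 7)/(x - 2) − (27/8)| < ε.
Combining over a common denominator, (2x + 7)/(x - 2) − (27/8) = [(2x + 7)·8 − 27·(x - 2)] / [8·(x - 2)] = -11(x − 10) / (8(x - 2)).
So |(2x + 7)/(x - 2) − (27/8)| = 11|x − 10| / (8·|x − 2|).
Restrict δ ≤ 4. Then |x − 10| < 4 gives |x − 2| = |(x − 10) + 8| ≥ 8 − 4 = 4.
Hence |(2x + 7)/(x - 2) − (27/8)| < 11|x − 10|/(8·4) = (11/32)|x − 10|, which is < ε once |x − 10| < (32/11)ε.
Take δ = min(4, (32/11)ε). Then 0 < |x − 10| < δ forces both bounds, so |(2x + 7)/(x - 2) − (27/8)| < ε.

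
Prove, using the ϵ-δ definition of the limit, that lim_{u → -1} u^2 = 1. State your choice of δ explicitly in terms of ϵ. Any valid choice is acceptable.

Let ϵ > 0. We seek δ > 0 with 0 < |u + 1| < δ ⇒ |u^2 − 1| < ϵ.
Factor: u^2 − 1 = (u + 1)(u - 1), so |u^2 − 1| = |u + 1|·|u - 1|.
Restrict δ ≤ 1. Then |u + 1| < 1 gives |u| < 2, so by the triangle inequality |u - 1| ≤ 2 + 1 = 3.
Hence |u^2 − 1| ≤ 3|u + 1|, which is < ϵ once |u + 1| < ϵ/3.
Take δ = min(1, ϵ/3). If 0 < |u + 1| < δ then both bounds hold and |u^2 − 1| ≤ 3|u + 1| < 3·(ϵ/3) = ϵ.

δ = min(1, ϵ/3)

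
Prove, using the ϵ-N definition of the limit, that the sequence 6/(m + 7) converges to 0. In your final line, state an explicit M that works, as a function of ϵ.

M = 6/ϵ

Suppose ϵ > 0. For m ≥ 1, |6/(m + 7) − 0| = 6/(m + 7) ≤ 6/m.
We need 6/m < ϵ, i.e. m > 6/ϵ.
Take M = 6/ϵ. If m > M then |6/(m + 7)| ≤ 6/m < ϵ.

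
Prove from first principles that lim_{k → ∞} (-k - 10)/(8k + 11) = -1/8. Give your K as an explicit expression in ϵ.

Suppose ϵ > 0. For k ≥ 1, |(-k - 10)/(8k + 11) + 1/8| = |-69|/(8(8k + 11)) = 69/(8(8k + 11)).
Since 8k + 11 ≥ 8k for k ≥ 1, this is ≤ 69/(8·8k) = (69/64)/k.
So |(-k - 10)/(8k + 11) + 1/8| < ϵ whenever k > (69/64)/ϵ.
Take K = (69/64)/ϵ. If k > K then |(-k - 10)/(8k + 11) + 1/8| ≤ (69/64)/k < ϵ.

K = (69/64)/ϵ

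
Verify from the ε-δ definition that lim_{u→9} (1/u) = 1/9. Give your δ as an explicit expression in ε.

δ = min(9/2, (81/2)ε)

Let ε > 0 be given. We seek δ > 0 such that 0 < |u − 9| < δ implies |1/u − (1/9)| < ε.
|1/u − (1/9)| = |9 − u|/(9·|u|) = |u − 9|/(9|u|).
Restrict δ ≤ 9/2. Then |u − 9| < 9/2 gives |u| > 9/2, so 9|u| > 81/2.
Then |1/u − (1/9)| < |u − 9|/(81/2), which is < ε when |u − 9| < (81/2)ε.
Take δ = min(9/2, (81/2)ε). Then 0 < |u − 9| < δ gives both |u − 9| < 9/2 and |u − 9| < (81/2)ε, so |1/u − (1/9)| < ε.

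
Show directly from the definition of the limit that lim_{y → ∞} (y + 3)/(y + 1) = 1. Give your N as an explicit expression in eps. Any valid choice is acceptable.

Fix eps > 0. We seek N > 0 such that y > N implies |(y + 3)/(y + 1) − 1| < eps.
(y + 3)/(y + 1) − 1 = ((y + 3) − (y + 1)) / ((y + 1)) = 2/((y + 1)).
For y > 0 we have y + 1 > y, so |(y + 3)/(y + 1) − 1| = 2/((y + 1)) < 2/(y) = 2/y.
Thus |(y + 3)/(y + 1) − 1| < eps whenever y > 2/eps.
Take N = 2/eps. If y > N then |(y + 3)/(y + 1) − 1| < 2/y < eps.

N = 2/eps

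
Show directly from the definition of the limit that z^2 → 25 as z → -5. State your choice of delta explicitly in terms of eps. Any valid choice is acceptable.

Let eps > 0. We seek delta > 0 with 0 < |z + 5| < delta ⇒ |z^2 − 25| < eps.
Factor: z^2 − 25 = (z + 5)(z - 5), so |z^2 − 25| = |z + 5|·|z - 5|.
Restrict delta ≤ 1. Then |z + 5| < 1 gives |z| < 6, so by the triangle inequality |z - 5| ≤ 6 + 5 = 11.
Hence |z^2 − 25| ≤ 11|z + 5|, which is < eps once |z + 5| < eps/11.
Take delta = min(1, eps/11). If 0 < |z + 5| < delta then both bounds hold and |z^2 − 25| ≤ 11|z + 5| < 11·(eps/11) = eps.

delta = min(1, eps/11)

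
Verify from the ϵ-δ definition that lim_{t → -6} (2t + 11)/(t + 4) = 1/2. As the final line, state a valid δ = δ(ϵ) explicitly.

Suppose ϵ > 0. We want δ > 0 with 0 < |t + 6| < δ ⇒ |(2t + 11)/(t + 4) − (1/2)| < ϵ.
Combining over a common denominator, (2t + 11)/(t + 4) − (1/2) = [(2t + 11)·(-2) − (-1)·(t + 4)] / [(-2)·(t + 4)] = -3(t + 6) / ((-2)(t + 4)).
So |(2t + 11)/(t + 4) − (1/2)| = 3|t + 6| / (2·|t + 4|).
Require δ ≤ 1, so |t + 4| ≥ |-2| − |t + 6| > 2 − 1 = 1.
Hence |(2t + 11)/(t + 4) − (1/2)| < 3|t + 6|/(2·1) = (3/2)|t + 6|, which is < ϵ once |t + 6| < (2/3)ϵ.
Take δ = min(1, (2/3)ϵ). Then 0 < |t + 6| < δ forces both bounds, so |(2t + 11)/(t + 4) − (1/2)| < ϵ.

δ = min(1, (2/3)ϵ)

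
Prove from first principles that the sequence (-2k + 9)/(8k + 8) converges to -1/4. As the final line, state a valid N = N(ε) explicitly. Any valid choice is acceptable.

N = (11/8)/ε

Fix ε > 0. For k ≥ 1, |(-2k + 9)/(8k + 8) + 1/4| = |88|/(8(8k + 8)) = 88/(8(8k + 8)).
Since 8k + 8 ≥ 8k for k ≥ 1, this is ≤ 88/(8·8k) = (11/8)/k.
So |(-2k + 9)/(8k + 8) + 1/4| < ε whenever k > (11/8)/ε.
Take N = (11/8)/ε. If k > N then |(-2k + 9)/(8k + 8) + 1/4| ≤ (11/8)/k < ε.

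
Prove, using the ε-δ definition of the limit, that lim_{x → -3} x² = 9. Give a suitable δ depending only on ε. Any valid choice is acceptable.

δ = min(1, ε/7)

Let ε > 0. We seek δ > 0 with 0 < |x + 3| < δ ⇒ |x² − 9| < ε.
Factor: x² − 9 = (x + 3)(x - 3), so |x² − 9| = |x + 3|·|x - 3|.
Impose δ ≤ 1 so that |x| < 4; then |x - 3| ≤ 7.
Hence |x² − 9| ≤ 7|x + 3|, which is < ε once |x + 3| < ε/7.
Take δ = min(1, ε/7). If 0 < |x + 3| < δ then both bounds hold and |x² − 9| ≤ 7|x + 3| < 7·(ε/7) = ε.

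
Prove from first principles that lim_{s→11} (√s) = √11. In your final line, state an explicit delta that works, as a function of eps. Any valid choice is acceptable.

Let eps > 0 be given. We want delta > 0 such that 0 < |s − 11| < delta implies |√s − √11| < eps.
Rationalise: √s − √11 = (s − 11)/(√s + √11), so |√s − √11| = |s − 11|/(√s + √11).
Restrict delta ≤ 11 so that |s − 11| < 11 forces s > 0, and then √s + √11 > √11.
Hence |√s − √11| < |s − 11|/√11, which is < eps once |s − 11| < √11·eps.
Take delta = min(11, √11·eps). If 0 < |s − 11| < delta then s > 0 and |√s − √11| < |s − 11|/√11 < eps.

delta = min(11, √11·eps)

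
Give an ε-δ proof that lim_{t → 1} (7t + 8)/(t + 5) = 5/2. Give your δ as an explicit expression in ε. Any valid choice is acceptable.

δ = min(3, (2/3)ε)

Fix ε > 0. We want δ > 0 with 0 < |t − 1| < δ ⇒ |(7t + 8)/(t + 5) − (5/2)| < ε.
Combining over a common denominator, (7t + 8)/(t + 5) − (5/2) = [(7t + 8)·6 − 15·(t + 5)] / [6·(t + 5)] = 27(t − 1) / (6(t + 5)).
So |(7t + 8)/(t + 5) − (5/2)| = 27|t − 1| / (6·|t + 5|).
Require δ ≤ 3, so |t + 5| ≥ |6| − |t − 1| > 6 − 3 = 3.
Hence |(7t + 8)/(t + 5) − (5/2)| < 27|t − 1|/(6·3) = (3/2)|t − 1|, which is < ε once |t − 1| < (2/3)ε.
Take δ = min(3, (2/3)ε). Then 0 < |t − 1| < δ forces both bounds, so |(7t + 8)/(t + 5) − (5/2)| < ε.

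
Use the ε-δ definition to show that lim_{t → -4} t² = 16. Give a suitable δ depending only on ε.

Let ε > 0. We seek δ > 0 with 0 < |t + 4| < δ ⇒ |t² − 16| < ε.
Factor: t² − 16 = (t + 4)(t - 4), so |t² − 16| = |t + 4|·|t - 4|.
Impose δ ≤ 1 so that |t| < 5; then |t - 4| ≤ 9.
Hence |t² − 16| ≤ 9|t + 4|, which is < ε once |t + 4| < ε/9.
Take δ = min(1, ε/9). If 0 < |t + 4| < δ then both bounds hold and |t² − 16| ≤ 9|t + 4| < 9·(ε/9) = ε.

δ = min(1, ε/9)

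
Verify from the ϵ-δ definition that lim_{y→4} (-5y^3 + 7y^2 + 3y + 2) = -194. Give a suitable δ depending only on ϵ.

Let ϵ > 0. We want δ > 0 such that 0 < |y − 4| < δ implies |(-5y^3 + 7y^2 + 3y + 2) + 194| < ϵ.
(-5y^3 + 7y^2 + 3y + 2) + 194 = -5y^3 + 7y^2 + 3y + 196 = (y − 4)(-5y^2 - 13y - 49).
So |(-5y^3 + 7y^2 + 3y + 2) + 194| = |y − 4|·|-5y^2 - 13y - 49|.
Assume first that |y − 4| < 2, so |y| < 6. Then |-5y^2 - 13y - 49| ≤ 5·6^2 + 13·6 + 49 = 307.
Hence |(-5y^3 + 7y^2 + 3y + 2) + 194| ≤ 307|y − 4| < ϵ provided |y − 4| < ϵ/307.
Choosing δ = min(2, ϵ/307) ensures both conditions, hence |(-5y^3 + 7y^2 + 3y + 2) + 194| < ϵ.

δ = min(2, ϵ/307)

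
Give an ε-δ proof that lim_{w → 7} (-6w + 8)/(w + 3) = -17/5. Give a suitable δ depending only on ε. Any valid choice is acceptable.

δ = min(5, (25/13)ε)

Let ε > 0 be given. We want δ > 0 with 0 < |w − 7| < δ ⇒ |(-6w + 8)/(w + 3) + 17/5| < ε.
Combining over a common denominator, (-6w + 8)/(w + 3) + 17/5 = [(-6w + 8)·10 − (-34)·(w + 3)] / [10·(w + 3)] = -26(w − 7) / (10(w + 3)).
So |(-6w + 8)/(w + 3) + 17/5| = 26|w − 7| / (10·|w + 3|).
Require δ ≤ 5, so |w + 3| ≥ |10| − |w − 7| > 10 − 5 = 5.
Hence |(-6w + 8)/(w + 3) + 17/5| < 26|w − 7|/(10·5) = (13/25)|w − 7|, which is < ε once |w − 7| < (25/13)ε.
Take δ = min(5, (25/13)ε). Then 0 < |w − 7| < δ forces both bounds, so |(-6w + 8)/(w + 3) + 17/5| < ε.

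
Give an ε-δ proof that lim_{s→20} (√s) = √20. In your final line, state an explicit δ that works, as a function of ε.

Suppose ε > 0. We want δ > 0 such that 0 < |s − 20| < δ implies |√s − √20| < ε.
Rationalise: √s − √20 = (s − 20)/(√s + √20), so |√s − √20| = |s − 20|/(√s + √20).
Restrict δ ≤ 20 so that |s − 20| < 20 forces s > 0, and then √s + √20 > √20.
Hence |√s − √20| < |s − 20|/√20, which is < ε once |s − 20| < √20·ε.
Take δ = min(20, √20·ε). If 0 < |s − 20| < δ then s > 0 and |√s − √20| < |s − 20|/√20 < ε.

δ = min(20, √20·ε)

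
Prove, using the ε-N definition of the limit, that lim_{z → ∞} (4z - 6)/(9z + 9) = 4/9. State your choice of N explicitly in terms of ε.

Fix ε > 0. We seek N > 0 such that z > N implies |(4z - 6)/(9z + 9) − (4/9)| < ε.
(4z - 6)/(9z + 9) − (4/9) = (9(4z - 6) − 4(9z + 9)) / (9(9z + 9)) = -90/(9(9z + 9)).
For z > 0 we have 9z + 9 > 9z, so |(4z - 6)/(9z + 9) − (4/9)| = 90/(9(9z + 9)) < 90/(9·9z) = (10/9)/z.
Thus |(4z - 6)/(9z + 9) − (4/9)| < ε whenever z > (10/9)/ε.
Take N = (10/9)/ε. If z > N then |(4z - 6)/(9z + 9) − (4/9)| < (10/9)/z < ε.

N = (10/9)/ε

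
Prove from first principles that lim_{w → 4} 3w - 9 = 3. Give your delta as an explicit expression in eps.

Fix eps > 0. We need delta > 0 so that 0 < |w − 4| < delta implies |(3w - 9) − 3| < eps.
Since (3w - 9) − 3 = 3(w − 4), we have |(3w - 9) − 3| = 3|w − 4|.
So 3|w − 4| < eps exactly when |w − 4| < eps/3.
Take delta = eps/3. If 0 < |w − 4| < delta then |(3w - 9) − 3| = 3|w − 4| < 3·(eps/3) = eps.

delta = eps/3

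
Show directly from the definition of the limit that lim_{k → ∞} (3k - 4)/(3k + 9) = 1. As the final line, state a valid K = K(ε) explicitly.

Let ε > 0 be given. For k ≥ 1, |(3k - 4)/(3k + 9) − 1| = |-39|/(3(3k + 9)) = 39/(3(3k + 9)).
Since 3k + 9 ≥ 3k for k ≥ 1, this is ≤ 39/(3·3k) = (13/3)/k.
So |(3k - 4)/(3k + 9) − 1| < ε whenever k > (13/3)/ε.
Take K = (13/3)/ε. If k > K then |(3k - 4)/(3k + 9) − 1| ≤ (13/3)/k < ε.

K = (13/3)/ε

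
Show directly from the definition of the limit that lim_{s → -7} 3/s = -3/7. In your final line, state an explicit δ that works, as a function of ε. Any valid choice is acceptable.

δ = min(7/2, (49/6)ε)

Fix ε > 0. We seek δ > 0 such that 0 < |s + 7| < δ implies |3/s + 3/7| < ε.
|3/s + 3/7| = 3·|-7 − s|/(7·|s|) = 3|s + 7|/(7|s|).
Require δ ≤ 7/2 so that |s| > 7 − 7/2 = 7/2, hence 7|s| > 49/2.
Then |3/s + 3/7| < 3|s + 7|/(49/2), which is < ε when |s + 7| < (49/6)ε.
Take δ = min(7/2, (49/6)ε). Then 0 < |s + 7| < δ gives both |s + 7| < 7/2 and |s + 7| < (49/6)ε, so |3/s + 3/7| < ε.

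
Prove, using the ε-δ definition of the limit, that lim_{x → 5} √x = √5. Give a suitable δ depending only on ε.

Fix ε > 0. We want δ > 0 such that 0 < |x − 5| < δ implies |√x − √5| < ε.
Multiplying by the conjugate, |√x − √5| = |x − 5|/(√x + √5).
Restrict δ ≤ 5 so that |x − 5| < 5 forces x > 0, and then √x + √5 > √5.
Hence |√x − √5| < |x − 5|/√5, which is < ε once |x − 5| < √5·ε.
Take δ = min(5, √5·ε). If 0 < |x − 5| < δ then x > 0 and |√x − √5| < |x − 5|/√5 < ε.

δ = min(5, √5·ε)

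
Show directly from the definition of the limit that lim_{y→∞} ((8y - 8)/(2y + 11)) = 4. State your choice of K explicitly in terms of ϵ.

K = 26/ϵ

Fix ϵ > 0. We seek K > 0 such that y > K implies |(8y - 8)/(2y + 11) − 4| < ϵ.
(8y - 8)/(2y + 11) − 4 = (2(8y - 8) − 8(2y + 11)) / (2(2y + 11)) = -104/(2(2y + 11)).
For y > 0 we have 2y + 11 > 2y, so |(8y - 8)/(2y + 11) − 4| = 104/(2(2y + 11)) < 104/(2·2y) = 26/y.
Thus |(8y - 8)/(2y + 11) − 4| < ϵ whenever y > 26/ϵ.
Take K = 26/ϵ. If y > K then |(8y - 8)/(2y + 11) − 4| < 26/y < ϵ.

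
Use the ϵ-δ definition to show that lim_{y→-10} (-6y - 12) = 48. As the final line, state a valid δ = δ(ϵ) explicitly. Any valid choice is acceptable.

δ = ϵ/6

Fix ϵ > 0. We need δ > 0 so that 0 < |y + 10| < δ implies |(-6y - 12) − 48| < ϵ.
Since (-6y - 12) − 48 = -6(y + 10), we have |(-6y - 12) − 48| = 6|y + 10|.
So 6|y + 10| < ϵ exactly when |y + 10| < ϵ/6.
Take δ = ϵ/6. If 0 < |y + 10| < δ then |(-6y - 12) − 48| = 6|y + 10| < 6·(ϵ/6) = ϵ.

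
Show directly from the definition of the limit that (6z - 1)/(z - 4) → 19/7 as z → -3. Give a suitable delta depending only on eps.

delta = min(7/2, (49/46)eps)

Suppose eps > 0. We want delta > 0 with 0 < |z + 3| < delta ⇒ |(6z - 1)/(z - 4) − (19/7)| < eps.
Combining over a common denominator, (6z - 1)/(z - 4) − (19/7) = [(6z - 1)·(-7) − (-19)·(z - 4)] / [(-7)·(z - 4)] = -23(z + 3) / ((-7)(z - 4)).
So |(6z - 1)/(z - 4) − (19/7)| = 23|z + 3| / (7·|z − 4|).
Require delta ≤ 7/2, so |z − 4| ≥ |-7| − |z + 3| > 7 − 7/2 = 7/2.
Hence |(6z - 1)/(z - 4) − (19/7)| < 23|z + 3|/(7·(7/2)) = (46/49)|z + 3|, which is < eps once |z + 3| < (49/46)eps.
Take delta = min(7/2, (49/46)eps). Then 0 < |z + 3| < delta forces both bounds, so |(6z - 1)/(z - 4) − (19/7)| < eps.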